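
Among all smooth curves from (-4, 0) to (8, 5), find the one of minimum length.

Arc-length functional: J[y] = ∫ sqrt(1 + (y')^2) dx.
Lagrangian L = sqrt(1 + (y')^2) has no explicit y dependence, so ∂L/∂y = 0 and the Euler-Lagrange equation gives
    d/dx( y' / sqrt(1 + (y')^2) ) = 0  ⇒  y' / sqrt(1 + (y')^2) = const.
Hence y' is constant, so y(x) is affine.
Fitting the endpoints (-4, 0) and (8, 5):
    slope m = (5 − 0) / (8 − (-4)) = 5/12,
    intercept c = 0 − m·(-4) = 5/3.
Extremal: y(x) = (5/12) x + 5/3.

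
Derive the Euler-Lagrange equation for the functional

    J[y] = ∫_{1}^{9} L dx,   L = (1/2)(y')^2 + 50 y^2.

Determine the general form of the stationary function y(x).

The Lagrangian is L = (1/2)(y')^2 + 50 y^2.
∂L/∂y = 100y.
∂L/∂y' = y'.
The Euler-Lagrange equation d/dx(∂L/∂y') − ∂L/∂y = 0 becomes:
    y'' - 100 y = 0
General solution: y(x) = A e^(10x) + B e^(-10x), where A and B are arbitrary constants fixed by the endpoint conditions.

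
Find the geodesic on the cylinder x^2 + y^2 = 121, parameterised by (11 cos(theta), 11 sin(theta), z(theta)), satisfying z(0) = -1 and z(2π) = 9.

Parameterise the cylinder of radius R = 11 as
    r(θ) = (11 cos θ, 11 sin θ, z(θ)).
The arc-length element is
    ds = sqrt(121 + (dz/dθ)^2) dθ,
so the Lagrangian is L = sqrt(121 + z'^2).
L depends on z' only, not on z or θ, so ∂L/∂z = 0 and
    ∂L/∂z' = z' / sqrt(121 + z'^2).
The Euler-Lagrange equation gives
    d/dθ( z' / sqrt(121 + z'^2) ) = 0,
so z' is constant. Integrating once:
    z(θ) = a θ + b,
a helix on the cylinder (a straight line when the cylinder is unrolled). The constants a, b are determined by the endpoint conditions.
With endpoint conditions z(0) = -1 and z(2π) = 9: from z(0) = b we get b = -1, and a·2π + -1 = 9 gives a = 5/π, so
    z(θ) = (5/π) θ − 1.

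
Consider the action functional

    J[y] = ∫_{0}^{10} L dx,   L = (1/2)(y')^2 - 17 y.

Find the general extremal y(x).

The Lagrangian is L = (1/2)(y')^2 - 17 y.
∂L/∂y = -17.
∂L/∂y' = y'.
The Euler-Lagrange equation d/dx(∂L/∂y') − ∂L/∂y = 0 becomes:
    y'' + 17 = 0
General solution: y(x) = -(17/2) x^2 + A x + B, where A and B are arbitrary constants fixed by the endpoint conditions.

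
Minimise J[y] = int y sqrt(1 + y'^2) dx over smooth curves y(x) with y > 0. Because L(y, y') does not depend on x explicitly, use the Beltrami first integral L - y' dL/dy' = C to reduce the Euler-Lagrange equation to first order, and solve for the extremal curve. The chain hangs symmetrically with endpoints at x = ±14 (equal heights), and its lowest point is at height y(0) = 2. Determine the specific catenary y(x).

The Lagrangian L(y, y') = y sqrt(1 + y'^2) has no explicit x dependence, so the Beltrami identity applies:
    L − y' ∂L/∂y' = C.
Compute ∂L/∂y' = y · y' / sqrt(1 + y'^2). Then
    L − y' ∂L/∂y'
    = y sqrt(1 + y'^2) − y · y'^2 / sqrt(1 + y'^2)
    = y (1 + y'^2 − y'^2) / sqrt(1 + y'^2)
    = y / sqrt(1 + y'^2) = C.
Squaring gives y^2 = C^2 (1 + y'^2), i.e.
    y'^2 = y^2 / C^2 − 1.
Separating variables,
    dy / sqrt(y^2 − C^2) = dx / C,
and integrating gives arccosh(y / C) = (x − a)/C, so
    y(x) = C cosh((x − a)/C),
the catenary. The constants C and a are fixed by the two endpoint conditions (and, for the hanging-chain problem, the length constraint selects C).
Now fit the given data. The endpoints x = ±14 are symmetric at equal height, so the catenary is even about its minimum: a = 0 and y(x) = C cosh(x/C). The lowest point is y(0) = C cosh(0) = C, and we are told y(0) = 2, so C = 2. Therefore
    y(x) = 2 cosh(x/2),
and at the endpoints
    y(±14) = 2 cosh(14/2).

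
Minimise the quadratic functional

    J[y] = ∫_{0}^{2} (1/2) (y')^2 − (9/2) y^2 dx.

The Lagrangian is L = (1/2) (y')^2 − (9/2) y^2.
Compute ∂L/∂y = -9y, ∂L/∂y' = y'.
The Euler-Lagrange equation d/dx(∂L/∂y') − ∂L/∂y = 0 reduces to
    y'' + 9 y = 0.
Its general solution is
    y(x) = A sin(3x) + B cos(3x),
with A, B fixed by the endpoint conditions.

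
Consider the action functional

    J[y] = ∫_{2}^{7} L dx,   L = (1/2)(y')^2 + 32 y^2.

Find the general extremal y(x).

The Lagrangian is L = (1/2)(y')^2 + 32 y^2.
∂L/∂y = 64y.
∂L/∂y' = y'.
The Euler-Lagrange equation d/dx(∂L/∂y') − ∂L/∂y = 0 becomes:
    y'' - 64 y = 0
General solution: y(x) = A e^(8x) + B e^(-8x), where A and B are arbitrary constants fixed by the endpoint conditions.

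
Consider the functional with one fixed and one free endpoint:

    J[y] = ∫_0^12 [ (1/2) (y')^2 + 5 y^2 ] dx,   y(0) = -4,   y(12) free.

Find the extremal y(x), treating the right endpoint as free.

The Lagrangian L = (1/2) (y')^2 + 5 y^2 gives
    ∂L/∂y = 10 y,   ∂L/∂y' = y'.
Euler-Lagrange: y'' − 10 y = 0.
With k = sqrt(10), the general solution is
    y(x) = A cosh(sqrt(10) x) + B sinh(sqrt(10) x).
Fixed left endpoint y(0) = -4 ⇒ A = -4.
The right endpoint x = 12 is free, so the natural (transversality) condition is ∂L/∂y' |_{x=12} = 0, i.e. y'(12) = 0.
Compute y'(x) = A k sinh(k x) + B k cosh(k x), so
    y'(12) = A k sinh(k·12) + B k cosh(k·12) = 0
    ⇒ B = −A tanh(k·12) = 4 tanh(sqrt(10)·12).
Therefore the extremal is
    y(x) = −4 cosh(sqrt(10) x) + 4 tanh(sqrt(10)·12) sinh(sqrt(10) x).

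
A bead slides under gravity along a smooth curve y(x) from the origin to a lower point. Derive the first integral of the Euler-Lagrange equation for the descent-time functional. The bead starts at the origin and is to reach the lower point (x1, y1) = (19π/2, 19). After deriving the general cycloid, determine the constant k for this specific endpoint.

The Lagrangian L = sqrt((1 + y'^2) / y) has no explicit x dependence, so the Beltrami identity applies:
    L − y' ∂L/∂y' = C.
Compute ∂L/∂y' = y' / sqrt(y (1 + y'^2)).
Substitute:
    sqrt((1 + y'^2)/y) − y'·y' / sqrt(y (1 + y'^2))
    = (1 + y'^2) / sqrt(y (1 + y'^2)) − y'^2 / sqrt(y (1 + y'^2))
    = 1 / sqrt(y (1 + y'^2)) = C.
Squaring and rearranging gives the first integral
    y (1 + y'^2) = 1/C^2 =: k   (constant).
Solving this first-order ODE by the substitution
    y = (k/2)(1 − cos θ)
yields the cycloid parameterisation
    x(θ) = (k/2)(θ − sin θ),   y(θ) = (k/2)(1 − cos θ).
The constant k is fixed by the endpoint condition.
Now fit the given lower endpoint (x1, y1) = (19π/2, 19). At the bottom of the first arch (θ = π), the parametric equations give
    y(π) = (k/2)(1 − cos π) = k,
    x(π) = (k/2)(π − sin π) = kπ/2.
Matching y(π) = 19 gives k = 19, consistent with x(π) = 19π/2. Therefore the specific cycloid is
    x(θ) = (19/2)(θ − sin θ),   y(θ) = (19/2)(1 − cos θ).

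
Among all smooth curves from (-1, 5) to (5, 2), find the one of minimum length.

Arc-length functional: J[y] = ∫ sqrt(1 + (y')^2) dx.
Lagrangian L = sqrt(1 + (y')^2) has no explicit y dependence, so ∂L/∂y = 0 and the Euler-Lagrange equation gives
    d/dx( y' / sqrt(1 + (y')^2) ) = 0  ⇒  y' / sqrt(1 + (y')^2) = const.
Hence y' is constant, so y(x) is affine.
Fitting the endpoints (-1, 5) and (5, 2):
    slope m = (2 − 5) / (5 − (-1)) = -1/2,
    intercept c = 5 − m·(-1) = 9/2.
Extremal: y(x) = (-1/2) x + 9/2.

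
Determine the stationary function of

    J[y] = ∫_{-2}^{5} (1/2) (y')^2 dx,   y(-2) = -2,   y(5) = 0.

The Lagrangian is L = (1/2) (y')^2.
Compute ∂L/∂y = 0, ∂L/∂y' = y'.
The Euler-Lagrange equation d/dx(∂L/∂y') − ∂L/∂y = 0 reduces to
    y'' = 0.
Its general solution is
    y(x) = A x + B,
with A, B fixed by the endpoint conditions.
Applying the endpoint conditions y(-2) = -2 and y(5) = 0: solve A·-2 + B = -2 and A·5 + B = 0. Subtracting gives A(5 − -2) = 0 − -2, so A = 2/7, and B = -2 − A·-2 = -10/7. Therefore
    y(x) = (2/7) x - 10/7.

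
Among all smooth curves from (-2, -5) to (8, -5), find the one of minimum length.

Arc-length functional: J[y] = ∫ sqrt(1 + (y')^2) dx.
Lagrangian L = sqrt(1 + (y')^2) has no explicit y dependence, so ∂L/∂y = 0 and the Euler-Lagrange equation gives
    d/dx( y' / sqrt(1 + (y')^2) ) = 0  ⇒  y' / sqrt(1 + (y')^2) = const.
Hence y' is constant, so y(x) is affine.
Fitting the endpoints (-2, -5) and (8, -5):
    slope m = ((-5) − (-5)) / (8 − (-2)) = 0,
    intercept c = (-5) − m·(-2) = -5.
Extremal: y(x) = -5.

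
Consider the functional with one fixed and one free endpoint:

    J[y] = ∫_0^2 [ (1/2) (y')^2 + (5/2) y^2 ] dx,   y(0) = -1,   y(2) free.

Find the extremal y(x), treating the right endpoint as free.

The Lagrangian L = (1/2) (y')^2 + (5/2) y^2 gives
    ∂L/∂y = 5 y,   ∂L/∂y' = y'.
Euler-Lagrange: y'' − 5 y = 0.
With k = sqrt(5), the general solution is
    y(x) = A cosh(sqrt(5) x) + B sinh(sqrt(5) x).
Fixed left endpoint y(0) = -1 ⇒ A = -1.
The right endpoint x = 2 is free, so the natural (transversality) condition is ∂L/∂y' |_{x=2} = 0, i.e. y'(2) = 0.
Compute y'(x) = A k sinh(k x) + B k cosh(k x), so
    y'(2) = A k sinh(k·2) + B k cosh(k·2) = 0
    ⇒ B = −A tanh(k·2) = tanh(sqrt(5)·2).
Therefore the extremal is
    y(x) = −cosh(sqrt(5) x) + tanh(sqrt(5)·2) sinh(sqrt(5) x).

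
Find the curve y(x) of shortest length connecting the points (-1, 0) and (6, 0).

Arc-length functional: J[y] = ∫ sqrt(1 + (y')^2) dx.
Lagrangian L = sqrt(1 + (y')^2) has no explicit y dependence, so ∂L/∂y = 0 and the Euler-Lagrange equation gives
    d/dx( y' / sqrt(1 + (y')^2) ) = 0  ⇒  y' / sqrt(1 + (y')^2) = const.
Hence y' is constant, so y(x) is affine.
Fitting the endpoints (-1, 0) and (6, 0):
    slope m = (0 − 0) / (6 − (-1)) = 0,
    intercept c = 0 − m·(-1) = 0.
Extremal: y(x) = 0.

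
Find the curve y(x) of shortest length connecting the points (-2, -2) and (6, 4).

Arc-length functional: J[y] = ∫ sqrt(1 + (y')^2) dx.
Lagrangian L = sqrt(1 + (y')^2) has no explicit y dependence, so ∂L/∂y = 0 and the Euler-Lagrange equation gives
    d/dx( y' / sqrt(1 + (y')^2) ) = 0  ⇒  y' / sqrt(1 + (y')^2) = const.
Hence y' is constant, so y(x) is affine.
Fitting the endpoints (-2, -2) and (6, 4):
    slope m = (4 − (-2)) / (6 − (-2)) = 3/4,
    intercept c = (-2) − m·(-2) = -1/2.
Extremal: y(x) = (3/4) x - 1/2.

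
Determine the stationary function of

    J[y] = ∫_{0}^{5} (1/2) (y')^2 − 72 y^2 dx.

The Lagrangian is L = (1/2) (y')^2 − 72 y^2.
Compute ∂L/∂y = -144y, ∂L/∂y' = y'.
The Euler-Lagrange equation d/dx(∂L/∂y') − ∂L/∂y = 0 reduces to
    y'' + 144 y = 0.
Its general solution is
    y(x) = A sin(12x) + B cos(12x),
with A, B fixed by the endpoint conditions.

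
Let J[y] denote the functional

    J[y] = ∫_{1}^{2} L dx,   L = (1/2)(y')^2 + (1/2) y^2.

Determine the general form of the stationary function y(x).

The Lagrangian is L = (1/2)(y')^2 + (1/2) y^2.
∂L/∂y = y.
∂L/∂y' = y'.
The Euler-Lagrange equation d/dx(∂L/∂y') − ∂L/∂y = 0 becomes:
    y'' - y = 0
General solution: y(x) = A e^x + B e^(-x), where A and B are arbitrary constants fixed by the endpoint conditions.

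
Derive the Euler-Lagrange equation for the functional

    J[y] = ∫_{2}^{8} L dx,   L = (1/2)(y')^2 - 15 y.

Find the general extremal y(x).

The Lagrangian is L = (1/2)(y')^2 - 15 y.
∂L/∂y = -15.
∂L/∂y' = y'.
The Euler-Lagrange equation d/dx(∂L/∂y') − ∂L/∂y = 0 becomes:
    y'' + 15 = 0
General solution: y(x) = -(15/2) x^2 + A x + B, where A and B are arbitrary constants fixed by the endpoint conditions.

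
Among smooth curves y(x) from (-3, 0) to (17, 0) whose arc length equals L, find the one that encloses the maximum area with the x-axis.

Set up the augmented Lagrangian using a multiplier λ for the length constraint:
    F(y, y') = y − λ sqrt(1 + y'^2).
F has no explicit x dependence, so the Beltrami identity yields a first integral
    F − y' ∂F/∂y' = C.
Compute ∂F/∂y' = −λ y' / sqrt(1 + y'^2). Then
    y − λ sqrt(1 + y'^2) + λ y'^2 / sqrt(1 + y'^2) = C
    ⇒  y − λ / sqrt(1 + y'^2) = C.
Solving for y' and integrating gives
    (x − a)^2 + (y − b)^2 = λ^2,
a circular arc of radius λ. The constants a, b are determined by the endpoint conditions y(-3) = y(17) = 0, and λ is fixed implicitly by the length constraint
    ∫_{-3}^{17} sqrt(1 + y'^2) dx = L.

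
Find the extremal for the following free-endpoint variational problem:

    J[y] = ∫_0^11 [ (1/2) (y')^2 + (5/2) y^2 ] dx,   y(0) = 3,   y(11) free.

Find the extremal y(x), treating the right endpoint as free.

The Lagrangian L = (1/2) (y')^2 + (5/2) y^2 gives
    ∂L/∂y = 5 y,   ∂L/∂y' = y'.
Euler-Lagrange: y'' − 5 y = 0.
With k = sqrt(5), the general solution is
    y(x) = A cosh(sqrt(5) x) + B sinh(sqrt(5) x).
Fixed left endpoint y(0) = 3 ⇒ A = 3.
The right endpoint x = 11 is free, so the natural (transversality) condition is ∂L/∂y' |_{x=11} = 0, i.e. y'(11) = 0.
Compute y'(x) = A k sinh(k x) + B k cosh(k x), so
    y'(11) = A k sinh(k·11) + B k cosh(k·11) = 0
    ⇒ B = −A tanh(k·11) = − 3 tanh(sqrt(5)·11).
Therefore the extremal is
    y(x) = 3 cosh(sqrt(5) x) − 3 tanh(sqrt(5)·11) sinh(sqrt(5) x).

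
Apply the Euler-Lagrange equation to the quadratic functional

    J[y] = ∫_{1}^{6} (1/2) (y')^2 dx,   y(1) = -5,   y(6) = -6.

The Lagrangian is L = (1/2) (y')^2.
Compute ∂L/∂y = 0, ∂L/∂y' = y'.
The Euler-Lagrange equation d/dx(∂L/∂y') − ∂L/∂y = 0 reduces to
    y'' = 0.
Its general solution is
    y(x) = A x + B,
with A, B fixed by the endpoint conditions.
Applying the endpoint conditions y(1) = -5 and y(6) = -6: solve A·1 + B = -5 and A·6 + B = -6. Subtracting gives A(6 − 1) = -6 − -5, so A = -1/5, and B = -5 − A·1 = -24/5. Therefore
    y(x) = (-1/5) x - 24/5.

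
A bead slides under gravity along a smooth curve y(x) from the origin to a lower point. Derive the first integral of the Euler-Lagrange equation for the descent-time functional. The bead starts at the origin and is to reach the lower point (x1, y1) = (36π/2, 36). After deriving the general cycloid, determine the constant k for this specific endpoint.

The Lagrangian L = sqrt((1 + y'^2) / y) has no explicit x dependence, so the Beltrami identity applies:
    L − y' ∂L/∂y' = C.
Compute ∂L/∂y' = y' / sqrt(y (1 + y'^2)).
Substitute:
    sqrt((1 + y'^2)/y) − y'·y' / sqrt(y (1 + y'^2))
    = (1 + y'^2) / sqrt(y (1 + y'^2)) − y'^2 / sqrt(y (1 + y'^2))
    = 1 / sqrt(y (1 + y'^2)) = C.
Squaring and rearranging gives the first integral
    y (1 + y'^2) = 1/C^2 =: k   (constant).
Solving this first-order ODE by the substitution
    y = (k/2)(1 − cos θ)
yields the cycloid parameterisation
    x(θ) = (k/2)(θ − sin θ),   y(θ) = (k/2)(1 − cos θ).
The constant k is fixed by the endpoint condition.
Now fit the given lower endpoint (x1, y1) = (36π/2, 36). At the bottom of the first arch (θ = π), the parametric equations give
    y(π) = (k/2)(1 − cos π) = k,
    x(π) = (k/2)(π − sin π) = kπ/2.
Matching y(π) = 36 gives k = 36, consistent with x(π) = 36π/2. Therefore the specific cycloid is
    x(θ) = (36/2)(θ − sin θ),   y(θ) = (36/2)(1 − cos θ).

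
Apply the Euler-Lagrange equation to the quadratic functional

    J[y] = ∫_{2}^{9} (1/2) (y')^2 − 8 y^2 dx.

The Lagrangian is L = (1/2) (y')^2 − 8 y^2.
Compute ∂L/∂y = -16y, ∂L/∂y' = y'.
The Euler-Lagrange equation d/dx(∂L/∂y') − ∂L/∂y = 0 reduces to
    y'' + 16 y = 0.
Its general solution is
    y(x) = A sin(4x) + B cos(4x),
with A, B fixed by the endpoint conditions.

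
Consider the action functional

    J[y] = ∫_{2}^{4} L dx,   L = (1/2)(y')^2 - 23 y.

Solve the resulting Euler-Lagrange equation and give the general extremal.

The Lagrangian is L = (1/2)(y')^2 - 23 y.
∂L/∂y = -23.
∂L/∂y' = y'.
The Euler-Lagrange equation d/dx(∂L/∂y') − ∂L/∂y = 0 becomes:
    y'' + 23 = 0
General solution: y(x) = -(23/2) x^2 + A x + B, where A and B are arbitrary constants fixed by the endpoint conditions.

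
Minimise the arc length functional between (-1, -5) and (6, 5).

Arc-length functional: J[y] = ∫ sqrt(1 + (y')^2) dx.
Lagrangian L = sqrt(1 + (y')^2) has no explicit y dependence, so ∂L/∂y = 0 and the Euler-Lagrange equation gives
    d/dx( y' / sqrt(1 + (y')^2) ) = 0  ⇒  y' / sqrt(1 + (y')^2) = const.
Hence y' is constant, so y(x) is affine.
Fitting the endpoints (-1, -5) and (6, 5):
    slope m = (5 − (-5)) / (6 − (-1)) = 10/7,
    intercept c = (-5) − m·(-1) = -25/7.
Extremal: y(x) = (10/7) x - 25/7.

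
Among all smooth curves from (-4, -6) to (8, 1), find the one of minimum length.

Arc-length functional: J[y] = ∫ sqrt(1 + (y')^2) dx.
Lagrangian L = sqrt(1 + (y')^2) has no explicit y dependence, so ∂L/∂y = 0 and the Euler-Lagrange equation gives
    d/dx( y' / sqrt(1 + (y')^2) ) = 0  ⇒  y' / sqrt(1 + (y')^2) = const.
Hence y' is constant, so y(x) is affine.
Fitting the endpoints (-4, -6) and (8, 1):
    slope m = (1 − (-6)) / (8 − (-4)) = 7/12,
    intercept c = (-6) − m·(-4) = -11/3.
Extremal: y(x) = (7/12) x - 11/3.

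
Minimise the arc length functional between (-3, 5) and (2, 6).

Arc-length functional: J[y] = ∫ sqrt(1 + (y')^2) dx.
Lagrangian L = sqrt(1 + (y')^2) has no explicit y dependence, so ∂L/∂y = 0 and the Euler-Lagrange equation gives
    d/dx( y' / sqrt(1 + (y')^2) ) = 0  ⇒  y' / sqrt(1 + (y')^2) = const.
Hence y' is constant, so y(x) is affine.
Fitting the endpoints (-3, 5) and (2, 6):
    slope m = (6 − 5) / (2 − (-3)) = 1/5,
    intercept c = 5 − m·(-3) = 28/5.
Extremal: y(x) = (1/5) x + 28/5.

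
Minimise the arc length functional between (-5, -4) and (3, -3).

Arc-length functional: J[y] = ∫ sqrt(1 + (y')^2) dx.
Lagrangian L = sqrt(1 + (y')^2) has no explicit y dependence, so ∂L/∂y = 0 and the Euler-Lagrange equation gives
    d/dx( y' / sqrt(1 + (y')^2) ) = 0  ⇒  y' / sqrt(1 + (y')^2) = const.
Hence y' is constant, so y(x) is affine.
Fitting the endpoints (-5, -4) and (3, -3):
    slope m = ((-3) − (-4)) / (3 − (-5)) = 1/8,
    intercept c = (-4) − m·(-5) = -27/8.
Extremal: y(x) = (1/8) x - 27/8.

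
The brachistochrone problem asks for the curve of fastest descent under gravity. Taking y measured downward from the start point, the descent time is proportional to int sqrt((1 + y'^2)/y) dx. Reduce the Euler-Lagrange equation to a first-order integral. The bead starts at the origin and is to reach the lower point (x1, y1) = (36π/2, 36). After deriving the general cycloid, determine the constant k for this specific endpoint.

The Lagrangian L = sqrt((1 + y'^2) / y) has no explicit x dependence, so the Beltrami identity applies:
    L − y' ∂L/∂y' = C.
Compute ∂L/∂y' = y' / sqrt(y (1 + y'^2)).
Substitute:
    sqrt((1 + y'^2)/y) − y'·y' / sqrt(y (1 + y'^2))
    = (1 + y'^2) / sqrt(y (1 + y'^2)) − y'^2 / sqrt(y (1 + y'^2))
    = 1 / sqrt(y (1 + y'^2)) = C.
Squaring and rearranging gives the first integral
    y (1 + y'^2) = 1/C^2 =: k   (constant).
Solving this first-order ODE by the substitution
    y = (k/2)(1 − cos θ)
yields the cycloid parameterisation
    x(θ) = (k/2)(θ − sin θ),   y(θ) = (k/2)(1 − cos θ).
The constant k is fixed by the endpoint condition.
Now fit the given lower endpoint (x1, y1) = (36π/2, 36). At the bottom of the first arch (θ = π), the parametric equations give
    y(π) = (k/2)(1 − cos π) = k,
    x(π) = (k/2)(π − sin π) = kπ/2.
Matching y(π) = 36 gives k = 36, consistent with x(π) = 36π/2. Therefore the specific cycloid is
    x(θ) = (36/2)(θ − sin θ),   y(θ) = (36/2)(1 − cos θ).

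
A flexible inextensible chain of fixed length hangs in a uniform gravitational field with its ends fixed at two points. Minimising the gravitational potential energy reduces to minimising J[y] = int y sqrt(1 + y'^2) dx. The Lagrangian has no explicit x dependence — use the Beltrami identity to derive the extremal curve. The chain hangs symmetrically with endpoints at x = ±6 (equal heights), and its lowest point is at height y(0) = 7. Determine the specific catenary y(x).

The Lagrangian L(y, y') = y sqrt(1 + y'^2) has no explicit x dependence, so the Beltrami identity applies:
    L − y' ∂L/∂y' = C.
Compute ∂L/∂y' = y · y' / sqrt(1 + y'^2). Then
    L − y' ∂L/∂y'
    = y sqrt(1 + y'^2) − y · y'^2 / sqrt(1 + y'^2)
    = y (1 + y'^2 − y'^2) / sqrt(1 + y'^2)
    = y / sqrt(1 + y'^2) = C.
Squaring gives y^2 = C^2 (1 + y'^2), i.e.
    y'^2 = y^2 / C^2 − 1.
Separating variables,
    dy / sqrt(y^2 − C^2) = dx / C,
and integrating gives arccosh(y / C) = (x − a)/C, so
    y(x) = C cosh((x − a)/C),
the catenary. The constants C and a are fixed by the two endpoint conditions (and, for the hanging-chain problem, the length constraint selects C).
Now fit the given data. The endpoints x = ±6 are symmetric at equal height, so the catenary is even about its minimum: a = 0 and y(x) = C cosh(x/C). The lowest point is y(0) = C cosh(0) = C, and we are told y(0) = 7, so C = 7. Therefore
    y(x) = 7 cosh(x/7),
and at the endpoints
    y(±6) = 7 cosh(6/7).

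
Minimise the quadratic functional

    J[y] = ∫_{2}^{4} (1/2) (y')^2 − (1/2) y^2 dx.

The Lagrangian is L = (1/2) (y')^2 − (1/2) y^2.
Compute ∂L/∂y = -y, ∂L/∂y' = y'.
The Euler-Lagrange equation d/dx(∂L/∂y') − ∂L/∂y = 0 reduces to
    y'' + y = 0.
Its general solution is
    y(x) = A sin(x) + B cos(x),
with A, B fixed by the endpoint conditions.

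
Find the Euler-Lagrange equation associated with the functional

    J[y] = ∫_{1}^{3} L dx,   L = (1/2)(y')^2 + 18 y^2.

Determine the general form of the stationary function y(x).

The Lagrangian is L = (1/2)(y')^2 + 18 y^2.
∂L/∂y = 36y.
∂L/∂y' = y'.
The Euler-Lagrange equation d/dx(∂L/∂y') − ∂L/∂y = 0 becomes:
    y'' - 36 y = 0
General solution: y(x) = A e^(6x) + B e^(-6x), where A and B are arbitrary constants fixed by the endpoint conditions.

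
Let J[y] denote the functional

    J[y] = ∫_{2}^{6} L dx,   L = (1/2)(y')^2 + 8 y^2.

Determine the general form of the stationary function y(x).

The Lagrangian is L = (1/2)(y')^2 + 8 y^2.
∂L/∂y = 16y.
∂L/∂y' = y'.
The Euler-Lagrange equation d/dx(∂L/∂y') − ∂L/∂y = 0 becomes:
    y'' - 16 y = 0
General solution: y(x) = A e^(4x) + B e^(-4x), where A and B are arbitrary constants fixed by the endpoint conditions.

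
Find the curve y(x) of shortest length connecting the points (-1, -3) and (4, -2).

Arc-length functional: J[y] = ∫ sqrt(1 + (y')^2) dx.
Lagrangian L = sqrt(1 + (y')^2) has no explicit y dependence, so ∂L/∂y = 0 and the Euler-Lagrange equation gives
    d/dx( y' / sqrt(1 + (y')^2) ) = 0  ⇒  y' / sqrt(1 + (y')^2) = const.
Hence y' is constant, so y(x) is affine.
Fitting the endpoints (-1, -3) and (4, -2):
    slope m = ((-2) − (-3)) / (4 − (-1)) = 1/5,
    intercept c = (-3) − m·(-1) = -14/5.
Extremal: y(x) = (1/5) x - 14/5.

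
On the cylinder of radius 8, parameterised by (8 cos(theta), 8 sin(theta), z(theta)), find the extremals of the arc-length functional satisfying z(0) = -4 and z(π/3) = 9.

Parameterise the cylinder of radius R = 8 as
    r(θ) = (8 cos θ, 8 sin θ, z(θ)).
The arc-length element is
    ds = sqrt(64 + (dz/dθ)^2) dθ,
so the Lagrangian is L = sqrt(64 + z'^2).
L depends on z' only, not on z or θ, so ∂L/∂z = 0 and
    ∂L/∂z' = z' / sqrt(64 + z'^2).
The Euler-Lagrange equation gives
    d/dθ( z' / sqrt(64 + z'^2) ) = 0,
so z' is constant. Integrating once:
    z(θ) = a θ + b,
a helix on the cylinder (a straight line when the cylinder is unrolled). The constants a, b are determined by the endpoint conditions.
With endpoint conditions z(0) = -4 and z(π/3) = 9: from z(0) = b we get b = -4, and a·π/3 + -4 = 9 gives a = 39/π, so
    z(θ) = (39/π) θ − 4.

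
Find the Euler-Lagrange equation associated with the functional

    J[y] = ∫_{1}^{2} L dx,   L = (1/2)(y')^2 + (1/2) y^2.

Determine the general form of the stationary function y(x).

The Lagrangian is L = (1/2)(y')^2 + (1/2) y^2.
∂L/∂y = y.
∂L/∂y' = y'.
The Euler-Lagrange equation d/dx(∂L/∂y') − ∂L/∂y = 0 becomes:
    y'' - y = 0
General solution: y(x) = A e^x + B e^(-x), where A and B are arbitrary constants fixed by the endpoint conditions.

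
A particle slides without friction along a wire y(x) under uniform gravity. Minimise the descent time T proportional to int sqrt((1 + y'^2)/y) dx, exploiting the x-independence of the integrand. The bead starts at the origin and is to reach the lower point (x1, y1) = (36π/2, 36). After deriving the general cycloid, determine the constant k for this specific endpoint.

The Lagrangian L = sqrt((1 + y'^2) / y) has no explicit x dependence, so the Beltrami identity applies:
    L − y' ∂L/∂y' = C.
Compute ∂L/∂y' = y' / sqrt(y (1 + y'^2)).
Substitute:
    sqrt((1 + y'^2)/y) − y'·y' / sqrt(y (1 + y'^2))
    = (1 + y'^2) / sqrt(y (1 + y'^2)) − y'^2 / sqrt(y (1 + y'^2))
    = 1 / sqrt(y (1 + y'^2)) = C.
Squaring and rearranging gives the first integral
    y (1 + y'^2) = 1/C^2 =: k   (constant).
Solving this first-order ODE by the substitution
    y = (k/2)(1 − cos θ)
yields the cycloid parameterisation
    x(θ) = (k/2)(θ − sin θ),   y(θ) = (k/2)(1 − cos θ).
The constant k is fixed by the endpoint condition.
Now fit the given lower endpoint (x1, y1) = (36π/2, 36). At the bottom of the first arch (θ = π), the parametric equations give
    y(π) = (k/2)(1 − cos π) = k,
    x(π) = (k/2)(π − sin π) = kπ/2.
Matching y(π) = 36 gives k = 36, consistent with x(π) = 36π/2. Therefore the specific cycloid is
    x(θ) = (36/2)(θ − sin θ),   y(θ) = (36/2)(1 − cos θ).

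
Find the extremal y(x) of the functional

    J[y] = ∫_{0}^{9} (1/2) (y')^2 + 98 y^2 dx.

The Lagrangian is L = (1/2) (y')^2 + 98 y^2.
Compute ∂L/∂y = 196y, ∂L/∂y' = y'.
The Euler-Lagrange equation d/dx(∂L/∂y') − ∂L/∂y = 0 reduces to
    y'' − 196 y = 0.
Its general solution is
    y(x) = A e^(14x) + B e^(−14x),
with A, B fixed by the endpoint conditions.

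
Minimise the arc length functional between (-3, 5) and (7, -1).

Arc-length functional: J[y] = ∫ sqrt(1 + (y')^2) dx.
Lagrangian L = sqrt(1 + (y')^2) has no explicit y dependence, so ∂L/∂y = 0 and the Euler-Lagrange equation gives
    d/dx( y' / sqrt(1 + (y')^2) ) = 0  ⇒  y' / sqrt(1 + (y')^2) = const.
Hence y' is constant, so y(x) is affine.
Fitting the endpoints (-3, 5) and (7, -1):
    slope m = ((-1) − 5) / (7 − (-3)) = -3/5,
    intercept c = 5 − m·(-3) = 16/5.
Extremal: y(x) = (-3/5) x + 16/5.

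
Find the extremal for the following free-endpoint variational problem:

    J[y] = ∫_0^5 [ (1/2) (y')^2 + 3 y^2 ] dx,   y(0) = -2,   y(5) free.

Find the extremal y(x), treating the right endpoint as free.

The Lagrangian L = (1/2) (y')^2 + 3 y^2 gives
    ∂L/∂y = 6 y,   ∂L/∂y' = y'.
Euler-Lagrange: y'' − 6 y = 0.
With k = sqrt(6), the general solution is
    y(x) = A cosh(sqrt(6) x) + B sinh(sqrt(6) x).
Fixed left endpoint y(0) = -2 ⇒ A = -2.
The right endpoint x = 5 is free, so the natural (transversality) condition is ∂L/∂y' |_{x=5} = 0, i.e. y'(5) = 0.
Compute y'(x) = A k sinh(k x) + B k cosh(k x), so
    y'(5) = A k sinh(k·5) + B k cosh(k·5) = 0
    ⇒ B = −A tanh(k·5) = 2 tanh(sqrt(6)·5).
Therefore the extremal is
    y(x) = −2 cosh(sqrt(6) x) + 2 tanh(sqrt(6)·5) sinh(sqrt(6) x).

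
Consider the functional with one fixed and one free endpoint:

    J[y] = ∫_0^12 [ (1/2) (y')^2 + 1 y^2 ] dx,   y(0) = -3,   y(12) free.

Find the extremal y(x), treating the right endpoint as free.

The Lagrangian L = (1/2) (y')^2 + 1 y^2 gives
    ∂L/∂y = 2 y,   ∂L/∂y' = y'.
Euler-Lagrange: y'' − 2 y = 0.
With k = sqrt(2), the general solution is
    y(x) = A cosh(sqrt(2) x) + B sinh(sqrt(2) x).
Fixed left endpoint y(0) = -3 ⇒ A = -3.
The right endpoint x = 12 is free, so the natural (transversality) condition is ∂L/∂y' |_{x=12} = 0, i.e. y'(12) = 0.
Compute y'(x) = A k sinh(k x) + B k cosh(k x), so
    y'(12) = A k sinh(k·12) + B k cosh(k·12) = 0
    ⇒ B = −A tanh(k·12) = 3 tanh(sqrt(2)·12).
Therefore the extremal is
    y(x) = −3 cosh(sqrt(2) x) + 3 tanh(sqrt(2)·12) sinh(sqrt(2) x).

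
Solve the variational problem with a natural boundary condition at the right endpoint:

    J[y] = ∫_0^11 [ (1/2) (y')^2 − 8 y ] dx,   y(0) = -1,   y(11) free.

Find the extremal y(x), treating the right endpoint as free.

The Lagrangian L = (1/2) (y')^2 − 8 y gives
    ∂L/∂y = −8,   ∂L/∂y' = y'.
Euler-Lagrange: d/dx(y') − (−8) = 0, i.e. y'' + 8 = 0, so
    y(x) = −(8/2) x^2 + C1 x + C2.
Fixed left endpoint y(0) = -1 ⇒ C2 = -1.
The right endpoint x = 11 is free, so the natural (transversality) condition is ∂L/∂y' |_{x=11} = 0, i.e. y'(11) = 0.
Compute y'(x) = −8 x + C1, so y'(11) = −88 + C1 = 0 ⇒ C1 = 88.
Therefore the extremal is
    y(x) = −4 x^2 + 88 x − 1.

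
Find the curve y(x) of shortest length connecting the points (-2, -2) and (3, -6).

Arc-length functional: J[y] = ∫ sqrt(1 + (y')^2) dx.
Lagrangian L = sqrt(1 + (y')^2) has no explicit y dependence, so ∂L/∂y = 0 and the Euler-Lagrange equation gives
    d/dx( y' / sqrt(1 + (y')^2) ) = 0  ⇒  y' / sqrt(1 + (y')^2) = const.
Hence y' is constant, so y(x) is affine.
Fitting the endpoints (-2, -2) and (3, -6):
    slope m = ((-6) − (-2)) / (3 − (-2)) = -4/5,
    intercept c = (-2) − m·(-2) = -18/5.
Extremal: y(x) = (-4/5) x - 18/5.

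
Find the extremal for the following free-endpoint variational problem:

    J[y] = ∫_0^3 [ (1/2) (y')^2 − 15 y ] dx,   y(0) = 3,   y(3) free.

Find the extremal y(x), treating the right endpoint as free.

The Lagrangian L = (1/2) (y')^2 − 15 y gives
    ∂L/∂y = −15,   ∂L/∂y' = y'.
Euler-Lagrange: d/dx(y') − (−15) = 0, i.e. y'' + 15 = 0, so
    y(x) = −(15/2) x^2 + C1 x + C2.
Fixed left endpoint y(0) = 3 ⇒ C2 = 3.
The right endpoint x = 3 is free, so the natural (transversality) condition is ∂L/∂y' |_{x=3} = 0, i.e. y'(3) = 0.
Compute y'(x) = −15 x + C1, so y'(3) = −45 + C1 = 0 ⇒ C1 = 45.
Therefore the extremal is
    y(x) = −(15/2) x^2 + 45 x + 3.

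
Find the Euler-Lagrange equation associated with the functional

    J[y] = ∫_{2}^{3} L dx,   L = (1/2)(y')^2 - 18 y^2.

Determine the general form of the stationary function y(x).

The Lagrangian is L = (1/2)(y')^2 - 18 y^2.
∂L/∂y = -36y.
∂L/∂y' = y'.
The Euler-Lagrange equation d/dx(∂L/∂y') − ∂L/∂y = 0 becomes:
    y'' + 36 y = 0
General solution: y(x) = A sin(6x) + B cos(6x), where A and B are arbitrary constants fixed by the endpoint conditions.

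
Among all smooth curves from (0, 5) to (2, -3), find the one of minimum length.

Arc-length functional: J[y] = ∫ sqrt(1 + (y')^2) dx.
Lagrangian L = sqrt(1 + (y')^2) has no explicit y dependence, so ∂L/∂y = 0 and the Euler-Lagrange equation gives
    d/dx( y' / sqrt(1 + (y')^2) ) = 0  ⇒  y' / sqrt(1 + (y')^2) = const.
Hence y' is constant, so y(x) is affine.
Fitting the endpoints (0, 5) and (2, -3):
    slope m = ((-3) − 5) / (2 − 0) = -4,
    intercept c = 5 − m·0 = 5.
Extremal: y(x) = -4 x + 5.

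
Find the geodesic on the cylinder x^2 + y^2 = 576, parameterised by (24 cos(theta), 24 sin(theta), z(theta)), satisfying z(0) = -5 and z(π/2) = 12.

Parameterise the cylinder of radius R = 24 as
    r(θ) = (24 cos θ, 24 sin θ, z(θ)).
The arc-length element is
    ds = sqrt(576 + (dz/dθ)^2) dθ,
so the Lagrangian is L = sqrt(576 + z'^2).
L depends on z' only, not on z or θ, so ∂L/∂z = 0 and
    ∂L/∂z' = z' / sqrt(576 + z'^2).
The Euler-Lagrange equation gives
    d/dθ( z' / sqrt(576 + z'^2) ) = 0,
so z' is constant. Integrating once:
    z(θ) = a θ + b,
a helix on the cylinder (a straight line when the cylinder is unrolled). The constants a, b are determined by the endpoint conditions.
With endpoint conditions z(0) = -5 and z(π/2) = 12: from z(0) = b we get b = -5, and a·π/2 + -5 = 12 gives a = 34/π, so
    z(θ) = (34/π) θ − 5.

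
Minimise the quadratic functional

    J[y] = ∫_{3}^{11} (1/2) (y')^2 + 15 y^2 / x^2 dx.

The Lagrangian is L = (1/2) (y')^2 + 15 y^2 / x^2.
Compute ∂L/∂y = 30y/x^2, ∂L/∂y' = y'.
The Euler-Lagrange equation d/dx(∂L/∂y') − ∂L/∂y = 0 reduces to
    y'' − 30/x^2 · y = 0  (x > 0).
Its general solution is
    y(x) = A x^6 + B x^(-5),
with A, B fixed by the endpoint conditions.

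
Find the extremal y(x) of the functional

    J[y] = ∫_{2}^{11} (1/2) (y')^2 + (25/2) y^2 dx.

The Lagrangian is L = (1/2) (y')^2 + (25/2) y^2.
Compute ∂L/∂y = 25y, ∂L/∂y' = y'.
The Euler-Lagrange equation d/dx(∂L/∂y') − ∂L/∂y = 0 reduces to
    y'' − 25 y = 0.
Its general solution is
    y(x) = A e^(5x) + B e^(−5x),
with A, B fixed by the endpoint conditions.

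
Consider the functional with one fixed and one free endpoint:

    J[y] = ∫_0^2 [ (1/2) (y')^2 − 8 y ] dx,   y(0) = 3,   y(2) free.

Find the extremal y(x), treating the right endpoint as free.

The Lagrangian L = (1/2) (y')^2 − 8 y gives
    ∂L/∂y = −8,   ∂L/∂y' = y'.
Euler-Lagrange: d/dx(y') − (−8) = 0, i.e. y'' + 8 = 0, so
    y(x) = −(8/2) x^2 + C1 x + C2.
Fixed left endpoint y(0) = 3 ⇒ C2 = 3.
The right endpoint x = 2 is free, so the natural (transversality) condition is ∂L/∂y' |_{x=2} = 0, i.e. y'(2) = 0.
Compute y'(x) = −8 x + C1, so y'(2) = −16 + C1 = 0 ⇒ C1 = 16.
Therefore the extremal is
    y(x) = −4 x^2 + 16 x + 3.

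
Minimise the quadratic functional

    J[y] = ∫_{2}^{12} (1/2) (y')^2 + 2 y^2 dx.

The Lagrangian is L = (1/2) (y')^2 + 2 y^2.
Compute ∂L/∂y = 4y, ∂L/∂y' = y'.
The Euler-Lagrange equation d/dx(∂L/∂y') − ∂L/∂y = 0 reduces to
    y'' − 4 y = 0.
Its general solution is
    y(x) = A e^(2x) + B e^(−2x),
with A, B fixed by the endpoint conditions.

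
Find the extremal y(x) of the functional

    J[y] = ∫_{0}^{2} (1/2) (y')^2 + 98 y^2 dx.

The Lagrangian is L = (1/2) (y')^2 + 98 y^2.
Compute ∂L/∂y = 196y, ∂L/∂y' = y'.
The Euler-Lagrange equation d/dx(∂L/∂y') − ∂L/∂y = 0 reduces to
    y'' − 196 y = 0.
Its general solution is
    y(x) = A e^(14x) + B e^(−14x),
with A, B fixed by the endpoint conditions.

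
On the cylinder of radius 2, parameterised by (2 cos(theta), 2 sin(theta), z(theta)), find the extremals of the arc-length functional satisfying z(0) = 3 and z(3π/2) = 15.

Parameterise the cylinder of radius R = 2 as
    r(θ) = (2 cos θ, 2 sin θ, z(θ)).
The arc-length element is
    ds = sqrt(4 + (dz/dθ)^2) dθ,
so the Lagrangian is L = sqrt(4 + z'^2).
L depends on z' only, not on z or θ, so ∂L/∂z = 0 and
    ∂L/∂z' = z' / sqrt(4 + z'^2).
The Euler-Lagrange equation gives
    d/dθ( z' / sqrt(4 + z'^2) ) = 0,
so z' is constant. Integrating once:
    z(θ) = a θ + b,
a helix on the cylinder (a straight line when the cylinder is unrolled). The constants a, b are determined by the endpoint conditions.
With endpoint conditions z(0) = 3 and z(3π/2) = 15: from z(0) = b we get b = 3, and a·3π/2 + 3 = 15 gives a = 8/π, so
    z(θ) = (8/π) θ + 3.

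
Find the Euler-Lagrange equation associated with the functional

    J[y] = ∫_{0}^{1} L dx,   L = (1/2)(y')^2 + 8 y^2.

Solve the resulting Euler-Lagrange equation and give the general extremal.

The Lagrangian is L = (1/2)(y')^2 + 8 y^2.
∂L/∂y = 16y.
∂L/∂y' = y'.
The Euler-Lagrange equation d/dx(∂L/∂y') − ∂L/∂y = 0 becomes:
    y'' - 16 y = 0
General solution: y(x) = A e^(4x) + B e^(-4x), where A and B are arbitrary constants fixed by the endpoint conditions.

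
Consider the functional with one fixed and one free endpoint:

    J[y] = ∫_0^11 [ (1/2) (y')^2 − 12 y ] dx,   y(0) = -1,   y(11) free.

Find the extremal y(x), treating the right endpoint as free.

The Lagrangian L = (1/2) (y')^2 − 12 y gives
    ∂L/∂y = −12,   ∂L/∂y' = y'.
Euler-Lagrange: d/dx(y') − (−12) = 0, i.e. y'' + 12 = 0, so
    y(x) = −(12/2) x^2 + C1 x + C2.
Fixed left endpoint y(0) = -1 ⇒ C2 = -1.
The right endpoint x = 11 is free, so the natural (transversality) condition is ∂L/∂y' |_{x=11} = 0, i.e. y'(11) = 0.
Compute y'(x) = −12 x + C1, so y'(11) = −132 + C1 = 0 ⇒ C1 = 132.
Therefore the extremal is
    y(x) = −6 x^2 + 132 x − 1.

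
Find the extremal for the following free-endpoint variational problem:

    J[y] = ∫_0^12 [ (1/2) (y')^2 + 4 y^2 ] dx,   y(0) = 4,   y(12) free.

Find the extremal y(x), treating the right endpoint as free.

The Lagrangian L = (1/2) (y')^2 + 4 y^2 gives
    ∂L/∂y = 8 y,   ∂L/∂y' = y'.
Euler-Lagrange: y'' − 8 y = 0.
With k = sqrt(8), the general solution is
    y(x) = A cosh(sqrt(8) x) + B sinh(sqrt(8) x).
Fixed left endpoint y(0) = 4 ⇒ A = 4.
The right endpoint x = 12 is free, so the natural (transversality) condition is ∂L/∂y' |_{x=12} = 0, i.e. y'(12) = 0.
Compute y'(x) = A k sinh(k x) + B k cosh(k x), so
    y'(12) = A k sinh(k·12) + B k cosh(k·12) = 0
    ⇒ B = −A tanh(k·12) = − 4 tanh(sqrt(8)·12).
Therefore the extremal is
    y(x) = 4 cosh(sqrt(8) x) − 4 tanh(sqrt(8)·12) sinh(sqrt(8) x).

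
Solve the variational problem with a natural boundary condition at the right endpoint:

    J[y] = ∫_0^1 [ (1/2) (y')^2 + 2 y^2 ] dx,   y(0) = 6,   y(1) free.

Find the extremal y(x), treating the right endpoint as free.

The Lagrangian L = (1/2) (y')^2 + 2 y^2 gives
    ∂L/∂y = 4 y,   ∂L/∂y' = y'.
Euler-Lagrange: y'' − 4 y = 0.
With k = 2, the general solution is
    y(x) = A cosh(2 x) + B sinh(2 x).
Fixed left endpoint y(0) = 6 ⇒ A = 6.
The right endpoint x = 1 is free, so the natural (transversality) condition is ∂L/∂y' |_{x=1} = 0, i.e. y'(1) = 0.
Compute y'(x) = A k sinh(k x) + B k cosh(k x), so
    y'(1) = A k sinh(k·1) + B k cosh(k·1) = 0
    ⇒ B = −A tanh(k·1) = − 6 tanh(2·1).
Therefore the extremal is
    y(x) = 6 cosh(2 x) − 6 tanh(2·1) sinh(2 x).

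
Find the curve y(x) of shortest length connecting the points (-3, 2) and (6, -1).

Arc-length functional: J[y] = ∫ sqrt(1 + (y')^2) dx.
Lagrangian L = sqrt(1 + (y')^2) has no explicit y dependence, so ∂L/∂y = 0 and the Euler-Lagrange equation gives
    d/dx( y' / sqrt(1 + (y')^2) ) = 0  ⇒  y' / sqrt(1 + (y')^2) = const.
Hence y' is constant, so y(x) is affine.
Fitting the endpoints (-3, 2) and (6, -1):
    slope m = ((-1) − 2) / (6 − (-3)) = -1/3,
    intercept c = 2 − m·(-3) = 1.
Extremal: y(x) = (-1/3) x + 1.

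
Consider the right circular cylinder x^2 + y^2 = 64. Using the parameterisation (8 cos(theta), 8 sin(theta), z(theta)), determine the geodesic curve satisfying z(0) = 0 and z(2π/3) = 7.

Parameterise the cylinder of radius R = 8 as
    r(θ) = (8 cos θ, 8 sin θ, z(θ)).
The arc-length element is
    ds = sqrt(64 + (dz/dθ)^2) dθ,
so the Lagrangian is L = sqrt(64 + z'^2).
L depends on z' only, not on z or θ, so ∂L/∂z = 0 and
    ∂L/∂z' = z' / sqrt(64 + z'^2).
The Euler-Lagrange equation gives
    d/dθ( z' / sqrt(64 + z'^2) ) = 0,
so z' is constant. Integrating once:
    z(θ) = a θ + b,
a helix on the cylinder (a straight line when the cylinder is unrolled). The constants a, b are determined by the endpoint conditions.
With endpoint conditions z(0) = 0 and z(2π/3) = 7: from z(0) = b we get b = 0, and a·2π/3 + 0 = 7 gives a = 21/(2π), so
    z(θ) = (21/(2π)) θ.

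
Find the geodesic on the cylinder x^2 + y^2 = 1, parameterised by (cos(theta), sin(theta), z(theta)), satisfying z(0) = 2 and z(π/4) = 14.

Parameterise the cylinder of radius R = 1 as
    r(θ) = (cos θ, sin θ, z(θ)).
The arc-length element is
    ds = sqrt(1 + (dz/dθ)^2) dθ,
so the Lagrangian is L = sqrt(1 + z'^2).
L depends on z' only, not on z or θ, so ∂L/∂z = 0 and
    ∂L/∂z' = z' / sqrt(1 + z'^2).
The Euler-Lagrange equation gives
    d/dθ( z' / sqrt(1 + z'^2) ) = 0,
so z' is constant. Integrating once:
    z(θ) = a θ + b,
a helix on the cylinder (a straight line when the cylinder is unrolled). The constants a, b are determined by the endpoint conditions.
With endpoint conditions z(0) = 2 and z(π/4) = 14: from z(0) = b we get b = 2, and a·π/4 + 2 = 14 gives a = 48/π, so
    z(θ) = (48/π) θ + 2.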